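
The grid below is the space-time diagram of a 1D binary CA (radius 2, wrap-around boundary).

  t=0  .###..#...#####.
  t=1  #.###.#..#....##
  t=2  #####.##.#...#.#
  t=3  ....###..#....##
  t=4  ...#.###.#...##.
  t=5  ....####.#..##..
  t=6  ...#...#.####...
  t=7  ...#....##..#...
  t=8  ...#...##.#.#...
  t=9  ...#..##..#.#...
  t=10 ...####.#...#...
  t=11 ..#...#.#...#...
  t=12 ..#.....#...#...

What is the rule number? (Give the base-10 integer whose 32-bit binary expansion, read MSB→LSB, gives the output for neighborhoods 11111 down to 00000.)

  [31] ##### => .  t=0,i=12
  [30] ####. => .  t=0,i=13
  [29] ###.# => #  t=1,i=0
  [28] ###.. => #  t=0,i=3
  [27] ##.## => #  t=1,i=1
  [26] ##.#. => .  t=1,i=5
  [25] ##..# => #  t=0,i=4
  [24] ##... => .  t=3,i=0
  [23] #.### => #  t=1,i=2
  [22] #.##. => #  t=2,i=6
  [21] #.#.# => #  t=8,i=10
  [20] #.#.. => #  t=1,i=6
  [19] #..## => #  t=0,i=0
  [18] #..#. => .  t=0,i=5
  [17] #...# => .  t=0,i=8
  [16] #.... => .  t=1,i=11
  [15] .#### => .  t=0,i=11
  [14] .###. => #  t=0,i=2
  [13] .##.# => .  t=2,i=7
  [12] .##.. => .  t=3,i=15
  [11] .#.## => #  t=2,i=14
  [10] .#.#. => .  t=8,i=11
  [9] .#..# => #  t=1,i=7
  [8] .#... => .  t=0,i=7
  [7] ..### => .  t=0,i=1
  [6] ..##. => #  t=3,i=14
  [5] ..#.# => .  t=2,i=13
  [4] ..#.. => #  t=0,i=6
  [3] ...## => #  t=0,i=9
  [2] ...#. => .  t=2,i=12
  [1] ....# => .  t=1,i=12
  [0] ..... => .  t=5,i=0
  bits 00111010111110000100101001011000 = 989350488

989350488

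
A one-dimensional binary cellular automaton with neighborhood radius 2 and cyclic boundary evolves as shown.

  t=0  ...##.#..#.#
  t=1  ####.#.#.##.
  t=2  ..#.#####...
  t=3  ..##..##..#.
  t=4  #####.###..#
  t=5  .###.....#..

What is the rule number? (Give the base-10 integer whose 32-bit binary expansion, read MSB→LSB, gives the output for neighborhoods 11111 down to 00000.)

3324190568

  [31] ##### => #  t=2,i=6
  [30] ####. => #  t=1,i=2
  [29] ###.# => .  t=1,i=3
  [28] ###.. => .  t=2,i=8
  [27] ##.## => .  t=1,i=11
  [26] ##.#. => #  t=0,i=5
  [25] ##..# => #  t=3,i=4
  [24] ##... => .  t=2,i=9
  [23] #.### => .  t=1,i=0
  [22] #.##. => .  t=1,i=9
  [21] #.#.# => #  t=1,i=5
  [20] #.#.. => .  t=0,i=6
  [19] #..## => .  t=3,i=5
  [18] #..#. => .  t=0,i=8
  [17] #...# => #  t=0,i=1
  [16] #.... => #  t=2,i=10
  [15] .#### => .  t=1,i=1
  [14] .###. => .  t=4,i=7
  [13] .##.# => .  t=0,i=4
  [12] .##.. => #  t=3,i=3
  [11] .#.## => #  t=1,i=8
  [10] .#.#. => #  t=0,i=10
  [9] .#..# => #  t=0,i=7
  [8] .#... => #  t=0,i=0
  [7] ..### => .  t=4,i=11
  [6] ..##. => #  t=0,i=3
  [5] ..#.# => #  t=0,i=9
  [4] ..#.. => .  t=3,i=10
  [3] ...## => #  t=0,i=2
  [2] ...#. => .  t=2,i=1
  [1] ....# => .  t=2,i=0
  [0] ..... => .  t=2,i=11
  bits 11000110001000110001111101101000 = 3324190568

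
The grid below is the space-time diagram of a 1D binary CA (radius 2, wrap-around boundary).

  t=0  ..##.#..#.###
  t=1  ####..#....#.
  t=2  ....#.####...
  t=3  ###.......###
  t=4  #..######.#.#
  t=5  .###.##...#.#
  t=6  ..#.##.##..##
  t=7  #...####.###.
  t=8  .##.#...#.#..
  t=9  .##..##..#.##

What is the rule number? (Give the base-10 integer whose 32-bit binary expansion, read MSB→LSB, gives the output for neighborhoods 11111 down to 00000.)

2339071955

  [31] ##### => #  t=3,i=0
  [30] ####. => .  t=1,i=2
  [29] ###.# => .  t=4,i=8
  [28] ###.. => .  t=0,i=12
  [27] ##.## => #  t=5,i=4
  [26] ##.#. => .  t=0,i=4
  [25] ##..# => #  t=0,i=0
  [24] ##... => #  t=2,i=10
  [23] #.### => .  t=0,i=10
  [22] #.##. => #  t=4,i=12
  [21] #.#.# => #  t=4,i=10
  [20] #.#.. => .  t=0,i=5
  [19] #..## => #  t=0,i=1
  [18] #..#. => .  t=0,i=7
  [17] #...# => #  t=5,i=8
  [16] #.... => #  t=1,i=8
  [15] .#### => .  t=1,i=1
  [14] .###. => #  t=0,i=11
  [13] .##.# => #  t=0,i=3
  [12] .##.. => .  t=4,i=0
  [11] .#.## => .  t=0,i=9
  [10] .#.#. => #  t=5,i=11
  [9] .#..# => #  t=0,i=6
  [8] .#... => #  t=1,i=7
  [7] ..### => #  t=3,i=10
  [6] ..##. => #  t=0,i=2
  [5] ..#.# => .  t=0,i=8
  [4] ..#.. => #  t=1,i=6
  [3] ...## => .  t=3,i=9
  [2] ...#. => .  t=1,i=10
  [1] ....# => #  t=1,i=9
  [0] ..... => #  t=2,i=0
  bits 10001011011010110110011111010011 = 2339071955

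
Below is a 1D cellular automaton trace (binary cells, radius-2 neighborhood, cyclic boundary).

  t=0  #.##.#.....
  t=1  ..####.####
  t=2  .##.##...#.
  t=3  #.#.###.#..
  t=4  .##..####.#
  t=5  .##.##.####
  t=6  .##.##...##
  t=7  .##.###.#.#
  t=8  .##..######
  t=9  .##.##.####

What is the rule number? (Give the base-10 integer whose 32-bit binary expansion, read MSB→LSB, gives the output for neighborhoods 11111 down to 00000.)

  [31] ##### => #  t=8,i=7
  [30] ####. => #  t=1,i=4
  [29] ###.# => #  t=1,i=5
  [28] ###.. => .  t=1,i=10
  [27] ##.## => .  t=1,i=6
  [26] ##.#. => #  t=0,i=4
  [25] ##..# => .  t=1,i=0
  [24] ##... => #  t=2,i=6
  [23] #.### => .  t=1,i=7
  [22] #.##. => #  t=0,i=2
  [21] #.#.# => #  t=3,i=2
  [20] #.#.. => #  t=0,i=5
  [19] #..## => #  t=1,i=1
  [18] #..#. => #  t=3,i=10
  [17] #...# => .  t=2,i=7
  [16] #.... => #  t=0,i=7
  [15] .#### => .  t=1,i=3
  [14] .###. => #  t=3,i=5
  [13] .##.# => #  t=0,i=3
  [12] .##.. => #  t=2,i=5
  [11] .#.## => .  t=0,i=1
  [10] .#.#. => #  t=3,i=1
  [9] .#..# => .  t=2,i=10
  [8] .#... => .  t=0,i=6
  [7] ..### => #  t=1,i=2
  [6] ..##. => .  t=2,i=1
  [5] ..#.# => .  t=0,i=0
  [4] ..#.. => .  t=2,i=9
  [3] ...## => #  t=6,i=8
  [2] ...#. => #  t=0,i=10
  [1] ....# => #  t=0,i=9
  [0] ..... => #  t=0,i=8
  bits 11100101011111010111010010001111 = 3850204303

3850204303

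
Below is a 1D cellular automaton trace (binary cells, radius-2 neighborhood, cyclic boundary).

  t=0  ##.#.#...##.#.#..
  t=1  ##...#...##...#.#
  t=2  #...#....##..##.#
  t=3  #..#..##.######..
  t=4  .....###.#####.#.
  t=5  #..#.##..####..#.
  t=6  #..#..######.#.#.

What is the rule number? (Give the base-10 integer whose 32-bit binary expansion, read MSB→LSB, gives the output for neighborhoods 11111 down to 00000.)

  nb #####: next=#  (t=3,i=11, bit31=1)
  nb ####.: next=#  (t=3,i=13, bit30=1)
  nb ###.#: next=.  (t=4,i=7, bit29=0)
  nb ###..: next=.  (t=1,i=1, bit28=0)
  nb ##.##: next=.  (t=2,i=15, bit27=0)
  nb ##.#.: next=.  (t=0,i=2, bit26=0)
  nb ##..#: next=#  (t=2,i=11, bit25=1)
  nb ##...: next=.  (t=1,i=2, bit24=0)
  nb #.###: next=#  (t=1,i=16, bit23=1)
  nb #.##.: next=.  (t=2,i=16, bit22=0)
  nb #.#.#: next=.  (t=0,i=3, bit21=0)
  nb #.#..: next=#  (t=0,i=5, bit20=1)
  nb #..##: next=#  (t=0,i=16, bit19=1)
  nb #..#.: next=.  (t=3,i=2, bit18=0)
  nb #...#: next=.  (t=0,i=7, bit17=0)
  nb #....: next=#  (t=2,i=6, bit16=1)
  nb .####: next=#  (t=3,i=10, bit15=1)
  nb .###.: next=#  (t=1,i=0, bit14=1)
  nb .##.#: next=#  (t=0,i=1, bit13=1)
  nb .##..: next=#  (t=1,i=10, bit12=1)
  nb .#.##: next=.  (t=1,i=15, bit11=0)
  nb .#.#.: next=.  (t=0,i=4, bit10=0)
  nb .#..#: next=.  (t=0,i=15, bit9=0)
  nb .#...: next=.  (t=0,i=6, bit8=0)
  nb ..###: next=#  (t=4,i=5, bit7=1)
  nb ..##.: next=#  (t=0,i=0, bit6=1)
  nb ..#.#: next=#  (t=1,i=14, bit5=1)
  nb ..#..: next=.  (t=1,i=5, bit4=0)
  nb ...##: next=.  (t=0,i=8, bit3=0)
  nb ...#.: next=#  (t=1,i=4, bit2=1)
  nb ....#: next=#  (t=2,i=7, bit1=1)
  nb .....: next=.  (t=4,i=1, bit0=0)
  bits 11000010100110011111000011100110 = 3264868582

3264868582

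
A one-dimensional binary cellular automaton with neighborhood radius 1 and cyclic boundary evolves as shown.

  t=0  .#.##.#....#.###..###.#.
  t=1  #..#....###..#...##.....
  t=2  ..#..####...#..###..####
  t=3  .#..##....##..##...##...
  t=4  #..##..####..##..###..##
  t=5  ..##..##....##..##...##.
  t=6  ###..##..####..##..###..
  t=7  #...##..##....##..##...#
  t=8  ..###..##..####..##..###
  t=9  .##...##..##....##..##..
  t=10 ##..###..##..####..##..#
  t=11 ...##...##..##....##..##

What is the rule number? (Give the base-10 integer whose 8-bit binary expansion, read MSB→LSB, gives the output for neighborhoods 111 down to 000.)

  ### -> .   bit 7 = 0  t=0,i=14
  ##. -> .   bit 6 = 0  t=0,i=4
  #.# -> .   bit 5 = 0  t=0,i=2
  #.. -> .   bit 4 = 0  t=0,i=7
  .## -> #   bit 3 = 1  t=0,i=3
  .#. -> .   bit 2 = 0  t=0,i=1
  ..# -> #   bit 1 = 1  t=0,i=0
  ... -> #   bit 0 = 1  t=0,i=8
  bits 00001011 = 11

11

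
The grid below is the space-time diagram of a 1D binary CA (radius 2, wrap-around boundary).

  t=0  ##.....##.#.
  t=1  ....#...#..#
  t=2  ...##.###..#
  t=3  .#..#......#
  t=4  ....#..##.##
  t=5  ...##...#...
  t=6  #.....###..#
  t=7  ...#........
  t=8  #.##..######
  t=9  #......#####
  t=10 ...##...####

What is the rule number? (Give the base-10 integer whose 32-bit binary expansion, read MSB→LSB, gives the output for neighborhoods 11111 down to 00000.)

3758270517

  nb #####: next=#  (t=8,i=8, bit31=1)
  nb ####.: next=#  (t=8,i=11, bit30=1)
  nb ###.#: next=#  (t=8,i=0, bit29=1)
  nb ###..: next=.  (t=2,i=8, bit28=0)
  nb ##.##: next=.  (t=2,i=5, bit27=0)
  nb ##.#.: next=.  (t=0,i=9, bit26=0)
  nb ##..#: next=.  (t=2,i=9, bit25=0)
  nb ##...: next=.  (t=0,i=2, bit24=0)
  nb #.###: next=.  (t=2,i=6, bit23=0)
  nb #.##.: next=.  (t=0,i=0, bit22=0)
  nb #.#.#: next=.  (t=0,i=10, bit21=0)
  nb #.#..: next=.  (t=3,i=1, bit20=0)
  nb #..##: next=.  (t=4,i=6, bit19=0)
  nb #..#.: next=.  (t=1,i=10, bit18=0)
  nb #...#: next=#  (t=1,i=6, bit17=1)
  nb #....: next=.  (t=0,i=3, bit16=0)
  nb .####: next=#  (t=8,i=7, bit15=1)
  nb .###.: next=.  (t=2,i=7, bit14=0)
  nb .##.#: next=#  (t=0,i=8, bit13=1)
  nb .##..: next=.  (t=0,i=1, bit12=0)
  nb .#.##: next=#  (t=0,i=11, bit11=1)
  nb .#.#.: next=.  (t=3,i=0, bit10=0)
  nb .#..#: next=.  (t=1,i=9, bit9=0)
  nb .#...: next=.  (t=1,i=0, bit8=0)
  nb ..###: next=.  (t=6,i=6, bit7=0)
  nb ..##.: next=.  (t=0,i=7, bit6=0)
  nb ..#.#: next=#  (t=3,i=11, bit5=1)
  nb ..#..: next=#  (t=1,i=4, bit4=1)
  nb ...##: next=.  (t=0,i=6, bit3=0)
  nb ...#.: next=#  (t=1,i=3, bit2=1)
  nb ....#: next=.  (t=0,i=5, bit1=0)
  nb .....: next=#  (t=0,i=4, bit0=1)
  bits 11100000000000101010100000110101 = 3758270517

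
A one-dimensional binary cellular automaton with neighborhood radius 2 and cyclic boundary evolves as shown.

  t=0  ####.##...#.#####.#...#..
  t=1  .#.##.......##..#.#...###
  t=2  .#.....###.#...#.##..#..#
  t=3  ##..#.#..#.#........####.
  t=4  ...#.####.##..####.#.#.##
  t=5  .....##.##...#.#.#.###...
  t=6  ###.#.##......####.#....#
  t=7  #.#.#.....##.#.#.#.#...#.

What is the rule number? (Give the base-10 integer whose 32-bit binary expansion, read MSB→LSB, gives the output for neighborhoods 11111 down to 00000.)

  ##### -> .   bit 31 = 0  t=0,i=14
  ####. -> .   bit 30 = 0  t=0,i=2
  ###.# -> #   bit 29 = 1  t=0,i=3
  ###.. -> .   bit 28 = 0  t=5,i=21
  ##.## -> #   bit 27 = 1  t=0,i=4
  ##.#. -> .   bit 26 = 0  t=0,i=17
  ##..# -> .   bit 25 = 0  t=1,i=14
  ##... -> .   bit 24 = 0  t=0,i=7
  #.### -> #   bit 23 = 1  t=0,i=12
  #.##. -> .   bit 22 = 0  t=0,i=5
  #.#.# -> #   bit 21 = 1  t=1,i=1
  #.#.. -> #   bit 20 = 1  t=0,i=18
  #..## -> #   bit 19 = 1  t=0,i=24
  #..#. -> #   bit 18 = 1  t=1,i=15
  #...# -> .   bit 17 = 0  t=0,i=8
  #.... -> .   bit 16 = 0  t=1,i=6
  .#### -> #   bit 15 = 1  t=0,i=1
  .###. -> .   bit 14 = 0  t=1,i=23
  .##.# -> #   bit 13 = 1  t=5,i=6
  .##.. -> .   bit 12 = 0  t=0,i=6
  .#.## -> .   bit 11 = 0  t=0,i=11
  .#.#. -> #   bit 10 = 1  t=1,i=17
  .#..# -> #   bit 9 = 1  t=0,i=23
  .#... -> .   bit 8 = 0  t=0,i=19
  ..### -> .   bit 7 = 0  t=0,i=0
  ..##. -> .   bit 6 = 0  t=1,i=12
  ..#.# -> .   bit 5 = 0  t=0,i=10
  ..#.. -> #   bit 4 = 1  t=0,i=22
  ...## -> #   bit 3 = 1  t=1,i=11
  ...#. -> .   bit 2 = 0  t=0,i=9
  ....# -> .   bit 1 = 0  t=1,i=10
  ..... -> #   bit 0 = 1  t=1,i=7
  bits 00101000101111001010011000011001 = 683451929

683451929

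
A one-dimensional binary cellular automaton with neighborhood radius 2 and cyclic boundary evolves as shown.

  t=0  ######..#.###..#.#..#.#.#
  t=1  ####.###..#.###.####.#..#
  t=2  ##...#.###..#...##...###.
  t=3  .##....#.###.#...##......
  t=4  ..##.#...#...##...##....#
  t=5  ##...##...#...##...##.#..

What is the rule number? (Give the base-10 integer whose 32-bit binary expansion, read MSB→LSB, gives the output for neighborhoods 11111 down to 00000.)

2476513026

  #####|#  b31=1 t=0,i=1
  ####.|.  b30=0 t=0,i=4
  ###.#|.  b29=0 t=1,i=3
  ###..|#  b28=1 t=0,i=5
  ##.##|.  b27=0 t=1,i=4
  ##.#.|.  b26=0 t=1,i=20
  ##..#|#  b25=1 t=0,i=6
  ##...|#  b24=1 t=2,i=2
  #.###|#  b23=1 t=0,i=10
  #.##.|.  b22=0 t=2,i=0
  #.#.#|.  b21=0 t=0,i=22
  #.#..|#  b20=1 t=0,i=17
  #..##|#  b19=1 t=1,i=23
  #..#.|#  b18=1 t=0,i=7
  #...#|.  b17=0 t=2,i=3
  #....|.  b16=0 t=3,i=4
  .####|#  b15=1 t=0,i=0
  .###.|.  b14=0 t=0,i=11
  .##.#|.  b13=0 t=4,i=3
  .##..|#  b12=1 t=2,i=1
  .#.##|.  b11=0 t=0,i=9
  .#.#.|#  b10=1 t=0,i=16
  .#..#|#  b9=1 t=0,i=18
  .#...|#  b8=1 t=2,i=13
  ..###|.  b7=0 t=1,i=24
  ..##.|.  b6=0 t=2,i=16
  ..#.#|.  b5=0 t=0,i=8
  ..#..|.  b4=0 t=2,i=12
  ...##|.  b3=0 t=2,i=15
  ...#.|.  b2=0 t=2,i=4
  ....#|#  b1=1 t=3,i=5
  .....|.  b0=0 t=3,i=21
  bits 10010011100111001001011100000010 = 2476513026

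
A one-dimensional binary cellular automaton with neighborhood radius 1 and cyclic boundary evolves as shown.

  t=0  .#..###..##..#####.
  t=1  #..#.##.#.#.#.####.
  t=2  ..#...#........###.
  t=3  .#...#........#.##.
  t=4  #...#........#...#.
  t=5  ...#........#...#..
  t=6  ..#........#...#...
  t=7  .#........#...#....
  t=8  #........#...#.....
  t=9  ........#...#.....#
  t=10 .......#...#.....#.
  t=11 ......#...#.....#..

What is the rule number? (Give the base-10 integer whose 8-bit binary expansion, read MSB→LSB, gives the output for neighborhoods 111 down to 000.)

194

  [7] ### => #  t=0,i=5
  [6] ##. => #  t=0,i=6
  [5] #.# => .  t=1,i=4
  [4] #.. => .  t=0,i=2
  [3] .## => .  t=0,i=4
  [2] .#. => .  t=0,i=1
  [1] ..# => #  t=0,i=0
  [0] ... => .  t=2,i=0
  bits 11000010 = 194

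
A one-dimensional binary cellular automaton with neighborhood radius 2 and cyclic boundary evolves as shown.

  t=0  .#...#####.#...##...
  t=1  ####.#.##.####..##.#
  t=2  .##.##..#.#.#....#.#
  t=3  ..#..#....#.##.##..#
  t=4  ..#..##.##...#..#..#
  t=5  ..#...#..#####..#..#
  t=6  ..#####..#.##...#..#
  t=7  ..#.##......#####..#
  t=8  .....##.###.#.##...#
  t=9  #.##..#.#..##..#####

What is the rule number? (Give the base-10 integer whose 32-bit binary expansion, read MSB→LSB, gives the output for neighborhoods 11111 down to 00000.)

  #####|#  b31=1 t=0,i=7
  ####.|#  b30=1 t=0,i=8
  ###.#|.  b29=0 t=0,i=9
  ###..|.  b28=0 t=1,i=13
  ##.##|.  b27=0 t=1,i=9
  ##.#.|#  b26=1 t=0,i=10
  ##..#|.  b25=0 t=1,i=14
  ##...|#  b24=1 t=0,i=17
  #.###|#  b23=1 t=1,i=10
  #.##.|.  b22=0 t=1,i=7
  #.#.#|#  b21=1 t=1,i=5
  #.#..|#  b20=1 t=0,i=11
  #..##|.  b19=0 t=1,i=15
  #..#.|.  b18=0 t=2,i=7
  #...#|#  b17=1 t=0,i=3
  #....|.  b16=0 t=0,i=18
  .####|.  b15=0 t=0,i=6
  .###.|.  b14=0 t=8,i=9
  .##.#|#  b13=1 t=1,i=8
  .##..|#  b12=1 t=0,i=16
  .#.##|.  b11=0 t=1,i=6
  .#.#.|.  b10=0 t=2,i=9
  .#..#|.  b9=0 t=3,i=0
  .#...|#  b8=1 t=0,i=2
  ..###|#  b7=1 t=0,i=5
  ..##.|.  b6=0 t=0,i=15
  ..#.#|.  b5=0 t=2,i=8
  ..#..|#  b4=1 t=0,i=1
  ...##|.  b3=0 t=0,i=4
  ...#.|#  b2=1 t=0,i=0
  ....#|#  b1=1 t=0,i=19
  .....|#  b0=1 t=7,i=8
  bits 11000101101100100011000110010111 = 3316789655

3316789655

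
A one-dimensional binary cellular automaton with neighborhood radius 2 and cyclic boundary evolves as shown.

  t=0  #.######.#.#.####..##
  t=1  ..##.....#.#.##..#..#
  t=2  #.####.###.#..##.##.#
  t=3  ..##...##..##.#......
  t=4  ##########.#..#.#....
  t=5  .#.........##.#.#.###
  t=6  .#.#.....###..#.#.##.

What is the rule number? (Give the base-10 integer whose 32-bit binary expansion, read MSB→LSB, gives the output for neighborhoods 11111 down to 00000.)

  ##### -> .   bit 31 = 0  t=0,i=4
  ####. -> .   bit 30 = 0  t=0,i=6
  ###.# -> .   bit 29 = 0  t=0,i=0
  ###.. -> .   bit 28 = 0  t=0,i=16
  ##.## -> .   bit 27 = 0  t=0,i=1
  ##.#. -> .   bit 26 = 0  t=0,i=8
  ##..# -> #   bit 25 = 1  t=0,i=17
  ##... -> #   bit 24 = 1  t=1,i=4
  #.### -> #   bit 23 = 1  t=0,i=2
  #.##. -> .   bit 22 = 0  t=1,i=13
  #.#.# -> #   bit 21 = 1  t=0,i=9
  #.#.. -> #   bit 20 = 1  t=2,i=11
  #..## -> .   bit 19 = 0  t=0,i=18
  #..#. -> .   bit 18 = 0  t=1,i=16
  #...# -> #   bit 17 = 1  t=3,i=5
  #.... -> #   bit 16 = 1  t=1,i=5
  .#### -> #   bit 15 = 1  t=0,i=3
  .###. -> #   bit 14 = 1  t=0,i=20
  .##.# -> .   bit 13 = 0  t=2,i=0
  .##.. -> #   bit 12 = 1  t=1,i=3
  .#.## -> .   bit 11 = 0  t=0,i=12
  .#.#. -> .   bit 10 = 0  t=0,i=10
  .#..# -> #   bit 9 = 1  t=1,i=0
  .#... -> .   bit 8 = 0  t=3,i=15
  ..### -> .   bit 7 = 0  t=0,i=19
  ..##. -> #   bit 6 = 1  t=1,i=2
  ..#.# -> #   bit 5 = 1  t=1,i=9
  ..#.. -> #   bit 4 = 1  t=1,i=17
  ...## -> #   bit 3 = 1  t=3,i=1
  ...#. -> #   bit 2 = 1  t=1,i=8
  ....# -> #   bit 1 = 1  t=1,i=7
  ..... -> .   bit 0 = 0  t=1,i=6
  bits 00000011101100111101001001111110 = 62116478

62116478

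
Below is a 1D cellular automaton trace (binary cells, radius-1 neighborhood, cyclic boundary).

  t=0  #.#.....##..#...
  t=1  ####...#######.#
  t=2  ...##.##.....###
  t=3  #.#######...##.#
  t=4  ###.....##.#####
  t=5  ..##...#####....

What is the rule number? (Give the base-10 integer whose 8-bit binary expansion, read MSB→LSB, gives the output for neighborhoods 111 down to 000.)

126

  ### -> .   bit 7 = 0  t=1,i=0
  ##. -> #   bit 6 = 1  t=0,i=9
  #.# -> #   bit 5 = 1  t=0,i=1
  #.. -> #   bit 4 = 1  t=0,i=3
  .## -> #   bit 3 = 1  t=0,i=8
  .#. -> #   bit 2 = 1  t=0,i=0
  ..# -> #   bit 1 = 1  t=0,i=7
  ... -> .   bit 0 = 0  t=0,i=4
  bits 01111110 = 126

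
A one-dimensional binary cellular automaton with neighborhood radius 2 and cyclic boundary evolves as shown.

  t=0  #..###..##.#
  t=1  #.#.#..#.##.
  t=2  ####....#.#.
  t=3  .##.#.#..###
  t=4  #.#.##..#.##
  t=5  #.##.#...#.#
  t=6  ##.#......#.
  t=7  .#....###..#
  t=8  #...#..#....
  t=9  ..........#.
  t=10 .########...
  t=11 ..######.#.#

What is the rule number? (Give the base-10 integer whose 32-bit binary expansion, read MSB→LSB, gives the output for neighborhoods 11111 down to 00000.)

3911777283

  nb #####: next=#  (t=10,i=3, bit31=1)
  nb ####.: next=#  (t=2,i=2, bit30=1)
  nb ###.#: next=#  (t=3,i=11, bit29=1)
  nb ###..: next=.  (t=0,i=5, bit28=0)
  nb ##.##: next=#  (t=0,i=10, bit27=1)
  nb ##.#.: next=.  (t=1,i=11, bit26=0)
  nb ##..#: next=.  (t=0,i=1, bit25=0)
  nb ##...: next=#  (t=2,i=4, bit24=1)
  nb #.###: next=.  (t=2,i=0, bit23=0)
  nb #.##.: next=.  (t=0,i=11, bit22=0)
  nb #.#.#: next=#  (t=1,i=0, bit21=1)
  nb #.#..: next=.  (t=1,i=4, bit20=0)
  nb #..##: next=#  (t=0,i=2, bit19=1)
  nb #..#.: next=.  (t=1,i=6, bit18=0)
  nb #...#: next=.  (t=5,i=7, bit17=0)
  nb #....: next=.  (t=2,i=5, bit16=0)
  nb .####: next=#  (t=2,i=1, bit15=1)
  nb .###.: next=#  (t=0,i=4, bit14=1)
  nb .##.#: next=#  (t=0,i=9, bit13=1)
  nb .##..: next=#  (t=0,i=0, bit12=1)
  nb .#.##: next=#  (t=1,i=8, bit11=1)
  nb .#.#.: next=#  (t=1,i=1, bit10=1)
  nb .#..#: next=.  (t=1,i=5, bit9=0)
  nb .#...: next=.  (t=5,i=6, bit8=0)
  nb ..###: next=.  (t=0,i=3, bit7=0)
  nb ..##.: next=.  (t=0,i=8, bit6=0)
  nb ..#.#: next=.  (t=1,i=7, bit5=0)
  nb ..#..: next=.  (t=8,i=0, bit4=0)
  nb ...##: next=.  (t=7,i=5, bit3=0)
  nb ...#.: next=.  (t=2,i=7, bit2=0)
  nb ....#: next=#  (t=2,i=6, bit1=1)
  nb .....: next=#  (t=6,i=6, bit0=1)
  bits 11101001001010001111110000000011 = 3911777283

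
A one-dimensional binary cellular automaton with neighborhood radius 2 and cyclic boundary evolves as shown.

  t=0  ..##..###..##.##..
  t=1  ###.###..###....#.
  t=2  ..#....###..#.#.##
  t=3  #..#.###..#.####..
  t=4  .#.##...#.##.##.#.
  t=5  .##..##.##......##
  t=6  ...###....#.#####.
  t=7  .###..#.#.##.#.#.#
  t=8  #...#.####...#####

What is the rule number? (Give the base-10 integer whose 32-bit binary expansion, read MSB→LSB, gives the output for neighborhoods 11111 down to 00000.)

  #####|.  b31=0 t=6,i=14
  ####.|#  b30=1 t=3,i=14
  ###.#|#  b29=1 t=1,i=2
  ###..|.  b28=0 t=0,i=8
  ##.##|.  b27=0 t=0,i=13
  ##.#.|.  b26=0 t=4,i=15
  ##..#|#  b25=1 t=0,i=4
  ##...|#  b24=1 t=0,i=16
  #.###|.  b23=0 t=1,i=0
  #.##.|.  b22=0 t=0,i=14
  #.#.#|#  b21=1 t=2,i=14
  #.#..|#  b20=1 t=4,i=16
  #..##|#  b19=1 t=0,i=5
  #..#.|.  b18=0 t=2,i=1
  #...#|#  b17=1 t=4,i=6
  #....|.  b16=0 t=0,i=17
  .####|#  b15=1 t=3,i=13
  .###.|.  b14=0 t=0,i=7
  .##.#|.  b13=0 t=0,i=12
  .##..|.  b12=0 t=0,i=3
  .#.##|#  b11=1 t=1,i=17
  .#.#.|#  b10=1 t=2,i=13
  .#..#|#  b9=1 t=3,i=1
  .#...|#  b8=1 t=2,i=3
  ..###|#  b7=1 t=0,i=6
  ..##.|#  b6=1 t=0,i=2
  ..#.#|#  b5=1 t=1,i=16
  ..#..|.  b4=0 t=2,i=2
  ...##|#  b3=1 t=0,i=1
  ...#.|.  b2=0 t=1,i=15
  ....#|#  b1=1 t=0,i=0
  .....|#  b0=1 t=5,i=12
  bits 01100011001110101000111111101011 = 1664782315

1664782315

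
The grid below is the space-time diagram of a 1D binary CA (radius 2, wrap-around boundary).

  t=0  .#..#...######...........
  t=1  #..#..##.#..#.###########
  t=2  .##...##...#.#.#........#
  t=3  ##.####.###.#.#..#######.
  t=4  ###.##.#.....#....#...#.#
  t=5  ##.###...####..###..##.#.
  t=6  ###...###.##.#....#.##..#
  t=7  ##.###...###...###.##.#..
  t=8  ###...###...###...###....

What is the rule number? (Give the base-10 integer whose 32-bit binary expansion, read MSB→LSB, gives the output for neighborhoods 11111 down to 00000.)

1262988367

  [31] ##### => .  t=0,i=10
  [30] ####. => #  t=0,i=12
  [29] ###.# => .  t=3,i=6
  [28] ###.. => .  t=0,i=13
  [27] ##.## => #  t=3,i=2
  [26] ##.#. => .  t=1,i=8
  [25] ##..# => #  t=1,i=1
  [24] ##... => #  t=0,i=14
  [23] #.### => .  t=1,i=14
  [22] #.##. => #  t=2,i=1
  [21] #.#.# => .  t=2,i=13
  [20] #.#.. => .  t=1,i=9
  [19] #..## => .  t=1,i=5
  [18] #..#. => #  t=0,i=3
  [17] #...# => #  t=0,i=6
  [16] #.... => #  t=0,i=15
  [15] .#### => #  t=0,i=9
  [14] .###. => .  t=3,i=9
  [13] .##.# => #  t=1,i=7
  [12] .##.. => .  t=2,i=2
  [11] .#.## => #  t=1,i=13
  [10] .#.#. => #  t=2,i=12
  [9] .#..# => .  t=0,i=2
  [8] .#... => .  t=0,i=5
  [7] ..### => .  t=0,i=8
  [6] ..##. => #  t=1,i=6
  [5] ..#.# => .  t=1,i=12
  [4] ..#.. => .  t=0,i=1
  [3] ...## => #  t=0,i=7
  [2] ...#. => #  t=0,i=0
  [1] ....# => #  t=0,i=24
  [0] ..... => #  t=0,i=16
  bits 01001011010001111010110001001111 = 1262988367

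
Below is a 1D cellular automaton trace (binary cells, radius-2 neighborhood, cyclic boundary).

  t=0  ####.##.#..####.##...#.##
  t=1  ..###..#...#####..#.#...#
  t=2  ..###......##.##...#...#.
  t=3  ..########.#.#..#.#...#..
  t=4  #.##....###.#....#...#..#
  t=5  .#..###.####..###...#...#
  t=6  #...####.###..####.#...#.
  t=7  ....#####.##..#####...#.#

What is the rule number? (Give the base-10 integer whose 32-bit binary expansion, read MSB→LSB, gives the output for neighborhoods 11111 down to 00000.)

  #####|.  b31=0 t=0,i=0
  ####.|#  b30=1 t=0,i=2
  ###.#|#  b29=1 t=0,i=3
  ###..|#  b28=1 t=1,i=4
  ##.##|#  b27=1 t=0,i=4
  ##.#.|#  b26=1 t=0,i=7
  ##..#|.  b25=0 t=1,i=5
  ##...|#  b24=1 t=0,i=18
  #.###|.  b23=0 t=0,i=23
  #.##.|.  b22=0 t=0,i=5
  #.#.#|.  b21=0 t=3,i=11
  #.#..|.  b20=0 t=0,i=8
  #..##|.  b19=0 t=0,i=10
  #..#.|.  b18=0 t=1,i=6
  #...#|.  b17=0 t=0,i=19
  #....|#  b16=1 t=2,i=6
  .####|#  b15=1 t=0,i=12
  .###.|#  b14=1 t=1,i=3
  .##.#|.  b13=0 t=0,i=6
  .##..|.  b12=0 t=0,i=17
  .#.##|.  b11=0 t=0,i=22
  .#.#.|#  b10=1 t=1,i=19
  .#..#|.  b9=0 t=0,i=9
  .#...|.  b8=0 t=1,i=8
  ..###|#  b7=1 t=0,i=11
  ..##.|#  b6=1 t=2,i=11
  ..#.#|.  b5=0 t=0,i=21
  ..#..|.  b4=0 t=1,i=7
  ...##|.  b3=0 t=1,i=10
  ...#.|#  b2=1 t=0,i=20
  ....#|#  b1=1 t=2,i=9
  .....|#  b0=1 t=2,i=7
  bits 01111101000000011100010011000111 = 2097267911

2097267911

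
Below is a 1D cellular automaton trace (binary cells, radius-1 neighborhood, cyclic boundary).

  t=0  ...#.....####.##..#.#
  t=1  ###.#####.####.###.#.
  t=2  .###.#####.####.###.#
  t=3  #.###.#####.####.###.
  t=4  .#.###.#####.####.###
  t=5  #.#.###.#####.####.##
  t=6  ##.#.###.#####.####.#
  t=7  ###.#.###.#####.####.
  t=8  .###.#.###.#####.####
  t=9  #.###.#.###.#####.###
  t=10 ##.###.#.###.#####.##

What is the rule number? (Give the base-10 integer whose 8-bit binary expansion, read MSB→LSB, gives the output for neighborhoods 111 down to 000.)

  ###|#  b7=1 t=0,i=10
  ##.|#  b6=1 t=0,i=12
  #.#|#  b5=1 t=0,i=13
  #..|#  b4=1 t=0,i=0
  .##|.  b3=0 t=0,i=9
  .#.|.  b2=0 t=0,i=3
  ..#|#  b1=1 t=0,i=2
  ...|#  b0=1 t=0,i=1
  bits 11110011 = 243

243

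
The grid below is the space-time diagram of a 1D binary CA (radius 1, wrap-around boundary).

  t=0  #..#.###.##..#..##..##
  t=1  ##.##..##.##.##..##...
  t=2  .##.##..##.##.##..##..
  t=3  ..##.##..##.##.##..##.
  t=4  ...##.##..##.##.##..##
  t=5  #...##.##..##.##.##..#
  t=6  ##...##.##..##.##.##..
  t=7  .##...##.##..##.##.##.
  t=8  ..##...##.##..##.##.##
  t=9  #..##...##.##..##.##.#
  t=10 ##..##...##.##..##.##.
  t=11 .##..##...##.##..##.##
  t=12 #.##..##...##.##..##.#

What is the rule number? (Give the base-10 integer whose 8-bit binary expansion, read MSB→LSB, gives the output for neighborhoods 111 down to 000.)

116

  nb ###: next=.  (t=0,i=6, bit7=0)
  nb ##.: next=#  (t=0,i=0, bit6=1)
  nb #.#: next=#  (t=0,i=4, bit5=1)
  nb #..: next=#  (t=0,i=1, bit4=1)
  nb .##: next=.  (t=0,i=5, bit3=0)
  nb .#.: next=#  (t=0,i=3, bit2=1)
  nb ..#: next=.  (t=0,i=2, bit1=0)
  nb ...: next=.  (t=1,i=20, bit0=0)
  bits 01110100 = 116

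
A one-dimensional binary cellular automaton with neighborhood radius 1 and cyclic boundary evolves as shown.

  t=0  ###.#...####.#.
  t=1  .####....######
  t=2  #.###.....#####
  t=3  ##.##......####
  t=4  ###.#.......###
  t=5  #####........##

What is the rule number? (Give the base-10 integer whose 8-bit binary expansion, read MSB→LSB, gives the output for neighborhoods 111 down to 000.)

228

  ###|#  b7=1 t=0,i=1
  ##.|#  b6=1 t=0,i=2
  #.#|#  b5=1 t=0,i=3
  #..|.  b4=0 t=0,i=5
  .##|.  b3=0 t=0,i=0
  .#.|#  b2=1 t=0,i=4
  ..#|.  b1=0 t=0,i=7
  ...|.  b0=0 t=0,i=6
  bits 11100100 = 228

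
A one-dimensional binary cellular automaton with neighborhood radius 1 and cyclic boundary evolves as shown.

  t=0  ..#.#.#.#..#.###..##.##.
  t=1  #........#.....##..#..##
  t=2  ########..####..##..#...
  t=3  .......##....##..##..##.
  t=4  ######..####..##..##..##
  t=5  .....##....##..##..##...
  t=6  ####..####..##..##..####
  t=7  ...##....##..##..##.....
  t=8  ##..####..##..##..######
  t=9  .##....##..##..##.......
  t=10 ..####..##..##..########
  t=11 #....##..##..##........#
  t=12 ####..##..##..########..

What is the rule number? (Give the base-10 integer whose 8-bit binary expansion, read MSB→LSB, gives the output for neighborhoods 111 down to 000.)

  nb ###: next=.  (t=0,i=14, bit7=0)
  nb ##.: next=#  (t=0,i=15, bit6=1)
  nb #.#: next=.  (t=0,i=3, bit5=0)
  nb #..: next=#  (t=0,i=9, bit4=1)
  nb .##: next=.  (t=0,i=13, bit3=0)
  nb .#.: next=.  (t=0,i=2, bit2=0)
  nb ..#: next=.  (t=0,i=1, bit1=0)
  nb ...: next=#  (t=0,i=0, bit0=1)
  bits 01010001 = 81

81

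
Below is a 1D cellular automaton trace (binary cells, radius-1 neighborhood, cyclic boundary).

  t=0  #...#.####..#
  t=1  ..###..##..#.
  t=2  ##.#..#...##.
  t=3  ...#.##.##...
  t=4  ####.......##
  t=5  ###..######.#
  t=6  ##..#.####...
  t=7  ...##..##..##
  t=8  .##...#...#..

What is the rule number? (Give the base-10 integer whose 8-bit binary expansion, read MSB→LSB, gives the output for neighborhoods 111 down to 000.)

135

  ### -> #   bit 7 = 1  t=0,i=7
  ##. -> .   bit 6 = 0  t=0,i=0
  #.# -> .   bit 5 = 0  t=0,i=5
  #.. -> .   bit 4 = 0  t=0,i=1
  .## -> .   bit 3 = 0  t=0,i=6
  .#. -> #   bit 2 = 1  t=0,i=4
  ..# -> #   bit 1 = 1  t=0,i=3
  ... -> #   bit 0 = 1  t=0,i=2
  bits 10000111 = 135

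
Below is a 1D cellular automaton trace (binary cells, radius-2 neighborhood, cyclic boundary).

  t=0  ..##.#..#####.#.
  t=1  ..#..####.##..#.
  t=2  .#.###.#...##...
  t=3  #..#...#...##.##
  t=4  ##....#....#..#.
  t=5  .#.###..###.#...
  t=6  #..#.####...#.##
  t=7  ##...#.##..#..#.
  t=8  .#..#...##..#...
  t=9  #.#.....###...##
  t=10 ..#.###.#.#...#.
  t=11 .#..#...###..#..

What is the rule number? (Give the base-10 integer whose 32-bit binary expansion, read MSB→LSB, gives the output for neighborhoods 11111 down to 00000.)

  [31] ##### => #  t=0,i=10
  [30] ####. => #  t=0,i=11
  [29] ###.# => .  t=0,i=12
  [28] ###.. => #  t=3,i=0
  [27] ##.## => .  t=1,i=9
  [26] ##.#. => .  t=0,i=4
  [25] ##..# => #  t=1,i=12
  [24] ##... => .  t=2,i=13
  [23] #.### => #  t=2,i=3
  [22] #.##. => .  t=1,i=10
  [21] #.#.# => #  t=10,i=8
  [20] #.#.. => #  t=0,i=5
  [19] #..## => #  t=0,i=7
  [18] #..#. => .  t=1,i=13
  [17] #...# => .  t=0,i=0
  [16] #.... => #  t=2,i=14
  [15] .#### => .  t=0,i=9
  [14] .###. => .  t=2,i=4
  [13] .##.# => .  t=0,i=3
  [12] .##.. => #  t=1,i=11
  [11] .#.## => .  t=2,i=2
  [10] .#.#. => #  t=10,i=9
  [9] .#..# => #  t=0,i=6
  [8] .#... => .  t=0,i=15
  [7] ..### => #  t=0,i=8
  [6] ..##. => #  t=0,i=2
  [5] ..#.# => .  t=2,i=1
  [4] ..#.. => .  t=1,i=2
  [3] ...## => .  t=0,i=1
  [2] ...#. => #  t=1,i=1
  [1] ....# => #  t=2,i=15
  [0] ..... => #  t=9,i=5
  bits 11010010101110010001011011000111 = 3535345351

3535345351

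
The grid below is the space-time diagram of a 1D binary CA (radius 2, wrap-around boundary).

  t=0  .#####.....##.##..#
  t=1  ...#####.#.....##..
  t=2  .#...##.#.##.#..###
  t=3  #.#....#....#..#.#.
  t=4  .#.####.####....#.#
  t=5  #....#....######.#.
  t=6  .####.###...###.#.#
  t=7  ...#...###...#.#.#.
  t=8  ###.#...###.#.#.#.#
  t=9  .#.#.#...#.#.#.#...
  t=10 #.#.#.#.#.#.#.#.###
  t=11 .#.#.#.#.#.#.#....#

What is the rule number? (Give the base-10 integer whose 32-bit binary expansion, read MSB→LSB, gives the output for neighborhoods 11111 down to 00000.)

  nb #####: next=#  (t=0,i=3, bit31=1)
  nb ####.: next=#  (t=0,i=4, bit30=1)
  nb ###.#: next=.  (t=1,i=7, bit29=0)
  nb ###..: next=#  (t=0,i=5, bit28=1)
  nb ##.##: next=.  (t=0,i=13, bit27=0)
  nb ##.#.: next=#  (t=1,i=8, bit26=1)
  nb ##..#: next=#  (t=0,i=16, bit25=1)
  nb ##...: next=#  (t=0,i=6, bit24=1)
  nb #.###: next=.  (t=0,i=1, bit23=0)
  nb #.##.: next=.  (t=0,i=14, bit22=0)
  nb #.#.#: next=.  (t=2,i=8, bit21=0)
  nb #.#..: next=.  (t=1,i=9, bit20=0)
  nb #..##: next=#  (t=2,i=15, bit19=1)
  nb #..#.: next=.  (t=0,i=17, bit18=0)
  nb #...#: next=.  (t=2,i=3, bit17=0)
  nb #....: next=#  (t=0,i=7, bit16=1)
  nb .####: next=.  (t=0,i=2, bit15=0)
  nb .###.: next=#  (t=2,i=17, bit14=1)
  nb .##.#: next=.  (t=0,i=12, bit13=0)
  nb .##..: next=#  (t=0,i=15, bit12=1)
  nb .#.##: next=.  (t=0,i=0, bit11=0)
  nb .#.#.: next=#  (t=3,i=1, bit10=1)
  nb .#..#: next=.  (t=2,i=14, bit9=0)
  nb .#...: next=#  (t=1,i=10, bit8=1)
  nb ..###: next=.  (t=1,i=3, bit7=0)
  nb ..##.: next=.  (t=0,i=11, bit6=0)
  nb ..#.#: next=.  (t=0,i=18, bit5=0)
  nb ..#..: next=.  (t=3,i=7, bit4=0)
  nb ...##: next=.  (t=0,i=10, bit3=0)
  nb ...#.: next=#  (t=3,i=6, bit2=1)
  nb ....#: next=#  (t=0,i=9, bit1=1)
  nb .....: next=.  (t=0,i=8, bit0=0)
  bits 11010111000010010101010100000110 = 3607713030

3607713030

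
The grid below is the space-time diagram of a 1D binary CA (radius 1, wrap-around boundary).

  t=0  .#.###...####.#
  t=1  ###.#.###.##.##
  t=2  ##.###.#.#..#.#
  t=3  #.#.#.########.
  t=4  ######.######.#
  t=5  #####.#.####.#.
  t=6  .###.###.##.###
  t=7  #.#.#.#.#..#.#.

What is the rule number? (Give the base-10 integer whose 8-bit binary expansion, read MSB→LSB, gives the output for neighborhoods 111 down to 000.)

183

  ###|#  b7=1 t=0,i=4
  ##.|.  b6=0 t=0,i=5
  #.#|#  b5=1 t=0,i=0
  #..|#  b4=1 t=0,i=6
  .##|.  b3=0 t=0,i=3
  .#.|#  b2=1 t=0,i=1
  ..#|#  b1=1 t=0,i=8
  ...|#  b0=1 t=0,i=7
  bits 10110111 = 183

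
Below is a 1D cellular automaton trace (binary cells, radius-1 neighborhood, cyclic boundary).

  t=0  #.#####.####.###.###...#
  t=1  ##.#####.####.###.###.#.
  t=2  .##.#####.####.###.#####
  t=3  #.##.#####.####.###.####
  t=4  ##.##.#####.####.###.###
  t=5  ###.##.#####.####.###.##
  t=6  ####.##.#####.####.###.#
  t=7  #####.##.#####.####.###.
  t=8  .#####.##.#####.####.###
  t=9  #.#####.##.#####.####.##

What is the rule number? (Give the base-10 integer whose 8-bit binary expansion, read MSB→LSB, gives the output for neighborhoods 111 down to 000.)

  nb ###: next=#  (t=0,i=3, bit7=1)
  nb ##.: next=#  (t=0,i=0, bit6=1)
  nb #.#: next=#  (t=0,i=1, bit5=1)
  nb #..: next=#  (t=0,i=20, bit4=1)
  nb .##: next=.  (t=0,i=2, bit3=0)
  nb .#.: next=#  (t=1,i=22, bit2=1)
  nb ..#: next=#  (t=0,i=22, bit1=1)
  nb ...: next=.  (t=0,i=21, bit0=0)
  bits 11110110 = 246

246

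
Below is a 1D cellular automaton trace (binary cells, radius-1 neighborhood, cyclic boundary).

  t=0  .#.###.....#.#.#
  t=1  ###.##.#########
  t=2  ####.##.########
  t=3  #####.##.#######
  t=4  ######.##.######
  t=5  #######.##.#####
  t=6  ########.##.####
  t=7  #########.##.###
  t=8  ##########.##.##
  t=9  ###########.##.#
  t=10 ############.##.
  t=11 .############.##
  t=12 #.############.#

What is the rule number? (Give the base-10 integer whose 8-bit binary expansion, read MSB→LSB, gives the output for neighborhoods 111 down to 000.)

231

  [7] ### => #  t=0,i=4
  [6] ##. => #  t=0,i=5
  [5] #.# => #  t=0,i=0
  [4] #.. => .  t=0,i=6
  [3] .## => .  t=0,i=3
  [2] .#. => #  t=0,i=1
  [1] ..# => #  t=0,i=10
  [0] ... => #  t=0,i=7
  bits 11100111 = 231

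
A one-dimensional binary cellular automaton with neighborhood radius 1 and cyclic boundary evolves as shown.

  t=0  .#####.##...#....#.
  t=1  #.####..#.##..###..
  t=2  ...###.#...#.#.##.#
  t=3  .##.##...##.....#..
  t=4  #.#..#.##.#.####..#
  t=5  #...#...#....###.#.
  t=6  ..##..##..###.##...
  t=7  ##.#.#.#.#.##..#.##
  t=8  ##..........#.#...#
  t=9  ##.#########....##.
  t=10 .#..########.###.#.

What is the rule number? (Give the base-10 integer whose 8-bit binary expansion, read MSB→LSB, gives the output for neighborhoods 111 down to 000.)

  [7] ### => #  t=0,i=2
  [6] ##. => #  t=0,i=5
  [5] #.# => .  t=0,i=6
  [4] #.. => .  t=0,i=9
  [3] .## => .  t=0,i=1
  [2] .#. => .  t=0,i=12
  [1] ..# => #  t=0,i=0
  [0] ... => #  t=0,i=10
  bits 11000011 = 195

195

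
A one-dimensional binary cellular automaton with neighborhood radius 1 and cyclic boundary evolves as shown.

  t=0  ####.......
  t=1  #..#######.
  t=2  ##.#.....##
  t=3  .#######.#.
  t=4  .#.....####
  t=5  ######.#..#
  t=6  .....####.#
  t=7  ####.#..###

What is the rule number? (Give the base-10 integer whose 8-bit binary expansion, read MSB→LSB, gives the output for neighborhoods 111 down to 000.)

  ###|.  b7=0 t=0,i=1
  ##.|#  b6=1 t=0,i=3
  #.#|#  b5=1 t=1,i=10
  #..|#  b4=1 t=0,i=4
  .##|#  b3=1 t=0,i=0
  .#.|#  b2=1 t=1,i=0
  ..#|.  b1=0 t=0,i=10
  ...|#  b0=1 t=0,i=5
  bits 01111101 = 125

125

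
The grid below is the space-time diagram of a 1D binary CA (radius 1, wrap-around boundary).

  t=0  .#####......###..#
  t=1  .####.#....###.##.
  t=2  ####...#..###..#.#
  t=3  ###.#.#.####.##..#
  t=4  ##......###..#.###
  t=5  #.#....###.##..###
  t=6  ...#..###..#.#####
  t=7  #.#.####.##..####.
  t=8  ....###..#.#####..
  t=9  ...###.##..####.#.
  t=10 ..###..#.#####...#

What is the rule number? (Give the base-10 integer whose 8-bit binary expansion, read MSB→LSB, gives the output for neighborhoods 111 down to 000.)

  [7] ### => #  t=0,i=2
  [6] ##. => .  t=0,i=5
  [5] #.# => .  t=0,i=0
  [4] #.. => #  t=0,i=6
  [3] .## => #  t=0,i=1
  [2] .#. => .  t=0,i=17
  [1] ..# => #  t=0,i=11
  [0] ... => .  t=0,i=7
  bits 10011010 = 154

154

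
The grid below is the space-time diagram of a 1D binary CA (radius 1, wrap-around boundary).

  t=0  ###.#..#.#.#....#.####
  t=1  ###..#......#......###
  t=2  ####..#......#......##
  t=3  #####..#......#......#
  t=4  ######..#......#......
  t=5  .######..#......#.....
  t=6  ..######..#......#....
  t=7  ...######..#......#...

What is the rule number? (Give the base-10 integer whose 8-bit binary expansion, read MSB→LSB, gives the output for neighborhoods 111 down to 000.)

  [7] ### => #  t=0,i=0
  [6] ##. => #  t=0,i=2
  [5] #.# => .  t=0,i=3
  [4] #.. => #  t=0,i=5
  [3] .## => .  t=0,i=18
  [2] .#. => .  t=0,i=4
  [1] ..# => .  t=0,i=6
  [0] ... => .  t=0,i=13
  bits 11010000 = 208

208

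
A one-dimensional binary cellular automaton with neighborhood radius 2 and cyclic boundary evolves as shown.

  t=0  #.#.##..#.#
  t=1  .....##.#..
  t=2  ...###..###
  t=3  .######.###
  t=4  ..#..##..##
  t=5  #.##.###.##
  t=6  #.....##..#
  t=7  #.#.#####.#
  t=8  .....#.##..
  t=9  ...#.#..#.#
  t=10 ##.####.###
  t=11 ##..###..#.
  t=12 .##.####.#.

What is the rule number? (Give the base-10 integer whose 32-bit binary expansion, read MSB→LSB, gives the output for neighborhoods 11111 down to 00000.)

  ##### -> .   bit 31 = 0  t=3,i=3
  ####. -> #   bit 30 = 1  t=3,i=5
  ###.# -> #   bit 29 = 1  t=3,i=6
  ###.. -> #   bit 28 = 1  t=2,i=5
  ##.## -> .   bit 27 = 0  t=3,i=0
  ##.#. -> .   bit 26 = 0  t=0,i=1
  ##..# -> #   bit 25 = 1  t=0,i=6
  ##... -> .   bit 24 = 0  t=2,i=0
  #.### -> .   bit 23 = 0  t=3,i=1
  #.##. -> .   bit 22 = 0  t=0,i=4
  #.#.# -> .   bit 21 = 0  t=0,i=2
  #.#.. -> #   bit 20 = 1  t=1,i=8
  #..## -> .   bit 19 = 0  t=2,i=7
  #..#. -> .   bit 18 = 0  t=0,i=7
  #...# -> #   bit 17 = 1  t=2,i=1
  #.... -> #   bit 16 = 1  t=1,i=10
  .#### -> #   bit 15 = 1  t=3,i=2
  .###. -> #   bit 14 = 1  t=2,i=4
  .##.# -> .   bit 13 = 0  t=0,i=0
  .##.. -> #   bit 12 = 1  t=0,i=5
  .#.## -> .   bit 11 = 0  t=0,i=3
  .#.#. -> #   bit 10 = 1  t=9,i=4
  .#..# -> #   bit 9 = 1  t=4,i=3
  .#... -> #   bit 8 = 1  t=1,i=9
  ..### -> #   bit 7 = 1  t=2,i=3
  ..##. -> #   bit 6 = 1  t=1,i=5
  ..#.# -> #   bit 5 = 1  t=0,i=8
  ..#.. -> #   bit 4 = 1  t=4,i=2
  ...## -> #   bit 3 = 1  t=1,i=4
  ...#. -> .   bit 2 = 0  t=8,i=4
  ....# -> #   bit 1 = 1  t=1,i=3
  ..... -> .   bit 0 = 0  t=1,i=0
  bits 01110010000100111101011111111010 = 1913903098

1913903098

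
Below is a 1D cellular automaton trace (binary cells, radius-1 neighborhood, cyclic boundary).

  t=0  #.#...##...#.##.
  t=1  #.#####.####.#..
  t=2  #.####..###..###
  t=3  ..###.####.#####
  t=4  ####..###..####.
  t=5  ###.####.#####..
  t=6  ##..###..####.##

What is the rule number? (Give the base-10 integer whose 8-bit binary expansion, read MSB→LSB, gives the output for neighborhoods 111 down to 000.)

159

  ### -> #   bit 7 = 1  t=1,i=3
  ##. -> .   bit 6 = 0  t=0,i=7
  #.# -> .   bit 5 = 0  t=0,i=1
  #.. -> #   bit 4 = 1  t=0,i=3
  .## -> #   bit 3 = 1  t=0,i=6
  .#. -> #   bit 2 = 1  t=0,i=0
  ..# -> #   bit 1 = 1  t=0,i=5
  ... -> #   bit 0 = 1  t=0,i=4
  bits 10011111 = 159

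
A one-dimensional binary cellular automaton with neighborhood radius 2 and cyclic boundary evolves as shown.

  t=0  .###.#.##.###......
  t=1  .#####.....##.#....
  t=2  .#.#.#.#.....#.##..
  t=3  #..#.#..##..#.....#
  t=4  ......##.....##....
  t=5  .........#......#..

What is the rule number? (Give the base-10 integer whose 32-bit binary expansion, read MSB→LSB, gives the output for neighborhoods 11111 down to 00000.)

  ##### -> #   bit 31 = 1  t=1,i=3
  ####. -> .   bit 30 = 0  t=1,i=4
  ###.# -> #   bit 29 = 1  t=0,i=3
  ###.. -> #   bit 28 = 1  t=0,i=12
  ##.## -> .   bit 27 = 0  t=0,i=9
  ##.#. -> #   bit 26 = 1  t=0,i=4
  ##..# -> .   bit 25 = 0  t=3,i=1
  ##... -> .   bit 24 = 0  t=0,i=13
  #.### -> .   bit 23 = 0  t=0,i=10
  #.##. -> .   bit 22 = 0  t=0,i=7
  #.#.# -> #   bit 21 = 1  t=0,i=5
  #.#.. -> .   bit 20 = 0  t=1,i=14
  #..## -> #   bit 19 = 1  t=3,i=7
  #..#. -> .   bit 18 = 0  t=3,i=2
  #...# -> #   bit 17 = 1  t=2,i=18
  #.... -> #   bit 16 = 1  t=0,i=14
  .#### -> .   bit 15 = 0  t=1,i=2
  .###. -> #   bit 14 = 1  t=0,i=2
  .##.# -> .   bit 13 = 0  t=0,i=8
  .##.. -> .   bit 12 = 0  t=2,i=16
  .#.## -> .   bit 11 = 0  t=0,i=6
  .#.#. -> .   bit 10 = 0  t=2,i=2
  .#..# -> #   bit 9 = 1  t=3,i=6
  .#... -> #   bit 8 = 1  t=1,i=15
  ..### -> #   bit 7 = 1  t=0,i=1
  ..##. -> .   bit 6 = 0  t=1,i=11
  ..#.# -> .   bit 5 = 0  t=2,i=1
  ..#.. -> .   bit 4 = 0  t=3,i=12
  ...## -> .   bit 3 = 0  t=0,i=0
  ...#. -> #   bit 2 = 1  t=2,i=0
  ....# -> .   bit 1 = 0  t=0,i=18
  ..... -> .   bit 0 = 0  t=0,i=15
  bits 10110100001010110100001110000100 = 3022734212

3022734212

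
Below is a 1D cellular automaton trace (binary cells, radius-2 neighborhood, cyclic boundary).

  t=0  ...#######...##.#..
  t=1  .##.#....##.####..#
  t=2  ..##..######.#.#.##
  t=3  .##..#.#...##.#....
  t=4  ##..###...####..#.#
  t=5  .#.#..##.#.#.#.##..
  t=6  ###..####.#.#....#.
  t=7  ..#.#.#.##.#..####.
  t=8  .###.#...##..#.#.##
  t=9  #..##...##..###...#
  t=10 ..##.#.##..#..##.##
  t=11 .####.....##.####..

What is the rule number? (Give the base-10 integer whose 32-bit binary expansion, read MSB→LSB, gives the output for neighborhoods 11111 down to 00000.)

1024304254

  nb #####: next=.  (t=0,i=5, bit31=0)
  nb ####.: next=.  (t=0,i=8, bit30=0)
  nb ###.#: next=#  (t=2,i=11, bit29=1)
  nb ###..: next=#  (t=0,i=9, bit28=1)
  nb ##.##: next=#  (t=1,i=11, bit27=1)
  nb ##.#.: next=#  (t=0,i=15, bit26=1)
  nb ##..#: next=.  (t=1,i=16, bit25=0)
  nb ##...: next=#  (t=0,i=10, bit24=1)
  nb #.###: next=.  (t=1,i=12, bit23=0)
  nb #.##.: next=.  (t=1,i=1, bit22=0)
  nb #.#.#: next=.  (t=2,i=13, bit21=0)
  nb #.#..: next=.  (t=0,i=16, bit20=0)
  nb #..##: next=#  (t=2,i=1, bit19=1)
  nb #..#.: next=#  (t=1,i=17, bit18=1)
  nb #...#: next=.  (t=0,i=11, bit17=0)
  nb #....: next=#  (t=0,i=18, bit16=1)
  nb .####: next=#  (t=0,i=4, bit15=1)
  nb .###.: next=.  (t=4,i=0, bit14=0)
  nb .##.#: next=#  (t=0,i=14, bit13=1)
  nb .##..: next=.  (t=2,i=3, bit12=0)
  nb .#.##: next=.  (t=1,i=0, bit11=0)
  nb .#.#.: next=#  (t=2,i=14, bit10=1)
  nb .#..#: next=.  (t=5,i=4, bit9=0)
  nb .#...: next=.  (t=0,i=17, bit8=0)
  nb ..###: next=.  (t=0,i=3, bit7=0)
  nb ..##.: next=#  (t=0,i=13, bit6=1)
  nb ..#.#: next=#  (t=1,i=18, bit5=1)
  nb ..#..: next=#  (t=10,i=11, bit4=1)
  nb ...##: next=#  (t=0,i=2, bit3=1)
  nb ...#.: next=#  (t=5,i=0, bit2=1)
  nb ....#: next=#  (t=0,i=1, bit1=1)
  nb .....: next=.  (t=0,i=0, bit0=0)
  bits 00111101000011011010010001111110 = 1024304254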